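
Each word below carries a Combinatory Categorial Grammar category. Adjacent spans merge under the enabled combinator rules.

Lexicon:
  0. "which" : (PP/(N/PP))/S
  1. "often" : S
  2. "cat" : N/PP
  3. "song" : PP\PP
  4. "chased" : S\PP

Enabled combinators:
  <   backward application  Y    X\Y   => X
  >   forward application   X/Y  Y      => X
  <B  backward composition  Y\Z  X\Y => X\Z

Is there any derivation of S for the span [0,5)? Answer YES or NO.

[0,5] S   <
  [0,3] PP   >
    [0,2] PP/(N/PP)   >
      [0,1] "which" : (PP/(N/PP))/S
      [1,2] "often" : S
    [2,3] "cat" : N/PP
  [3,5] S\PP   <B
    [3,4] "song" : PP\PP
    [4,5] "chased" : S\PP

YES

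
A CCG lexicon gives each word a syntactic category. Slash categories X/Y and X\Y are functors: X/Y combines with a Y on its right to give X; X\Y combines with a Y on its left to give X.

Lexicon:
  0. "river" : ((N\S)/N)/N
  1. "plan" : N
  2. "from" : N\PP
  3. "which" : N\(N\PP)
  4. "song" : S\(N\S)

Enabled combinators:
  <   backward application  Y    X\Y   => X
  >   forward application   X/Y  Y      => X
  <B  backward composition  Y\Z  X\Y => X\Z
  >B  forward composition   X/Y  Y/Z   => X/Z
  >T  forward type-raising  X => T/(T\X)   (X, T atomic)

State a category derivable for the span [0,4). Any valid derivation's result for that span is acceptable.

N\S

[0,5] S   <
  [0,4] N\S   >
    [0,2] (N\S)/N   >
      [0,1] "river" : ((N\S)/N)/N
      [1,2] "plan" : N
    [2,4] N   <
      [2,3] "from" : N\PP
      [3,4] "which" : N\(N\PP)
  [4,5] "song" : S\(N\S)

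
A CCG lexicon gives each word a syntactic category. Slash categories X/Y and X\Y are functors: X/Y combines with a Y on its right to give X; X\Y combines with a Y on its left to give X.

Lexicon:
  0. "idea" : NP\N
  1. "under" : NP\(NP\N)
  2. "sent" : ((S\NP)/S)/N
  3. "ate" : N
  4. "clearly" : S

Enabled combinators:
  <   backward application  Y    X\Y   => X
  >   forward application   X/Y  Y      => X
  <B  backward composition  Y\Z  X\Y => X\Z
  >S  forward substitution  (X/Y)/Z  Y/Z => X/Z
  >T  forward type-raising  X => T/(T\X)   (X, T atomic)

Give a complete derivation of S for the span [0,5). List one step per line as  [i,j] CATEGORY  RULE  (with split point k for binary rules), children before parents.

[0,1] NP\N  lex  "idea"
[1,2] NP\(NP\N)  lex  "under"
[0,2] NP  <  k=1
[2,3] ((S\NP)/S)/N  lex  "sent"
[3,4] N  lex  "ate"
[2,4] (S\NP)/S  >  k=3
[4,5] S  lex  "clearly"
[2,5] S\NP  >  k=4
[0,5] S  <  k=2

[0,5] S   <
  [0,2] NP   <
    [0,1] "idea" : NP\N
    [1,2] "under" : NP\(NP\N)
  [2,5] S\NP   >
    [2,4] (S\NP)/S   >
      [2,3] "sent" : ((S\NP)/S)/N
      [3,4] "ate" : N
    [4,5] "clearly" : S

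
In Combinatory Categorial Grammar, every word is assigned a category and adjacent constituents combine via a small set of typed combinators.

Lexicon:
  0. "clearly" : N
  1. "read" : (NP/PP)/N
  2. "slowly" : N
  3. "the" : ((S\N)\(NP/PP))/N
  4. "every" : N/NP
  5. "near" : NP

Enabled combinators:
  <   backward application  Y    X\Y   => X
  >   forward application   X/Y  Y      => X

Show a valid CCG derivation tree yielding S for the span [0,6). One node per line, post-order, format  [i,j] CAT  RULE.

[0,6] S   <
  [0,1] "clearly" : N
  [1,6] S\N   <
    [1,3] NP/PP   >
      [1,2] "read" : (NP/PP)/N
      [2,3] "slowly" : N
    [3,6] (S\N)\(NP/PP)   >
      [3,4] "the" : ((S\N)\(NP/PP))/N
      [4,6] N   >
        [4,5] "every" : N/NP
        [5,6] "near" : NP

[0,1] N  lex  "clearly"
[1,2] (NP/PP)/N  lex  "read"
[2,3] N  lex  "slowly"
[1,3] NP/PP  >  k=2
[3,4] ((S\N)\(NP/PP))/N  lex  "the"
[4,5] N/NP  lex  "every"
[5,6] NP  lex  "near"
[4,6] N  >  k=5
[3,6] (S\N)\(NP/PP)  >  k=4
[1,6] S\N  <  k=3
[0,6] S  <  k=1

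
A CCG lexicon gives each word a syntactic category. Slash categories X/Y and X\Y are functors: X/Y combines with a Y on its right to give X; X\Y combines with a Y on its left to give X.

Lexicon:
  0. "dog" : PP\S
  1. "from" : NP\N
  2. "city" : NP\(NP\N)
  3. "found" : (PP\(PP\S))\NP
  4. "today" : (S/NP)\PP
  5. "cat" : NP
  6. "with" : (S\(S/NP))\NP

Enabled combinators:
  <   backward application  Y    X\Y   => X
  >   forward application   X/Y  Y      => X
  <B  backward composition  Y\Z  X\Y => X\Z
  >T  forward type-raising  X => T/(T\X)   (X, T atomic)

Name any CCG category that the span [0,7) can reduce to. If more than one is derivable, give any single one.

S

[0,7] S   <
  [0,4] PP   <
    [0,1] "dog" : PP\S
    [1,4] PP\(PP\S)   <
      [1,3] NP   <
        [1,2] "from" : NP\N
        [2,3] "city" : NP\(NP\N)
      [3,4] "found" : (PP\(PP\S))\NP
  [4,7] S\PP   <B
    [4,5] "today" : (S/NP)\PP
    [5,7] S\(S/NP)   <
      [5,6] "cat" : NP
      [6,7] "with" : (S\(S/NP))\NP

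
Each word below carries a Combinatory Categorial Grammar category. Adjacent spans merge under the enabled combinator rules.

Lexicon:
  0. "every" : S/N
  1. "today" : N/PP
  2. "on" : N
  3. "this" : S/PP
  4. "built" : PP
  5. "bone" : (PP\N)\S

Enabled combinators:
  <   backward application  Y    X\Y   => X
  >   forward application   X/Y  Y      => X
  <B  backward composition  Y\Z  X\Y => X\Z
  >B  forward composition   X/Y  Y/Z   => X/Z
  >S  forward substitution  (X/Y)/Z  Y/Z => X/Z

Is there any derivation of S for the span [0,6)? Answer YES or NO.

YES

[0,6] S   >
  [0,2] S/PP   >B
    [0,1] "every" : S/N
    [1,2] "today" : N/PP
  [2,6] PP   <
    [2,3] "on" : N
    [3,6] PP\N   <
      [3,5] S   >
        [3,4] "this" : S/PP
        [4,5] "built" : PP
      [5,6] "bone" : (PP\N)\S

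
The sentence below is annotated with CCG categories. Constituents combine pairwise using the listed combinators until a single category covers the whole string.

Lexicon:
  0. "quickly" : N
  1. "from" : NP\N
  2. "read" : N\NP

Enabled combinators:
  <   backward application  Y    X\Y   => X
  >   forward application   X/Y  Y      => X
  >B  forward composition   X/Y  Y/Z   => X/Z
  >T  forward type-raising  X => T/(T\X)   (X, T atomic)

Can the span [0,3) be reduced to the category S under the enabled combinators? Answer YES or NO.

N NP\N N\NP
CKY chart[0,3] = {N, N/(N\N), NP/(NP\N), PP/(PP\N), S/(S\N)}; S ∉ chart

NO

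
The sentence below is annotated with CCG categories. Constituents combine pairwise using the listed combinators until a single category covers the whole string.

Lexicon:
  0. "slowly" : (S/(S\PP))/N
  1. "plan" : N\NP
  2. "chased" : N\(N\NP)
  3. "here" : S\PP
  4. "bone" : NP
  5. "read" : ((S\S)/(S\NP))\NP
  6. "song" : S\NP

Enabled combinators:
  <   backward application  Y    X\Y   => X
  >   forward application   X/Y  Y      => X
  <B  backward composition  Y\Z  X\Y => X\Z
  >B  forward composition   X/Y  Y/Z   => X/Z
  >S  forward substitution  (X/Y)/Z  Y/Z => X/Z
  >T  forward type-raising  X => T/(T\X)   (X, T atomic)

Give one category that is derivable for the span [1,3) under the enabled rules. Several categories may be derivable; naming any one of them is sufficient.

[0,7] S   >
  [0,3] S/(S\PP)   >
    [0,1] "slowly" : (S/(S\PP))/N
    [1,3] N   <
      [1,2] "plan" : N\NP
      [2,3] "chased" : N\(N\NP)
  [3,7] S\PP   <B
    [3,4] "here" : S\PP
    [4,7] S\S   >
      [4,6] (S\S)/(S\NP)   <
        [4,5] "bone" : NP
        [5,6] "read" : ((S\S)/(S\NP))\NP
      [6,7] "song" : S\NP

N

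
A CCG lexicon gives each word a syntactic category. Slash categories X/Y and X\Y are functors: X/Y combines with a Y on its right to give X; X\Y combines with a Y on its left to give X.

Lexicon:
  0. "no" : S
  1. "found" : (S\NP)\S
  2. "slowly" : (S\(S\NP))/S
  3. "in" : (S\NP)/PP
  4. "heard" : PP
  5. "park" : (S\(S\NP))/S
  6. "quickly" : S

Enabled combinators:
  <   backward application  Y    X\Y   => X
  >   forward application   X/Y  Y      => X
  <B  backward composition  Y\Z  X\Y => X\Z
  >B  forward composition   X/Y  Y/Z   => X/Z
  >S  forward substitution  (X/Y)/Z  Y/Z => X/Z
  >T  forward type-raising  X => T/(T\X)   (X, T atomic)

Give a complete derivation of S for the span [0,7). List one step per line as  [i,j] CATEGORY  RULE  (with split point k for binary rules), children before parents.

[0,1] S  lex  "no"
[1,2] (S\NP)\S  lex  "found"
[0,2] S\NP  <  k=1
[2,3] (S\(S\NP))/S  lex  "slowly"
[3,4] (S\NP)/PP  lex  "in"
[4,5] PP  lex  "heard"
[3,5] S\NP  >  k=4
[5,6] (S\(S\NP))/S  lex  "park"
[6,7] S  lex  "quickly"
[5,7] S\(S\NP)  >  k=6
[3,7] S  <  k=5
[2,7] S\(S\NP)  >  k=3
[0,7] S  <  k=2

[0,7] S   <
  [0,2] S\NP   <
    [0,1] "no" : S
    [1,2] "found" : (S\NP)\S
  [2,7] S\(S\NP)   >
    [2,3] "slowly" : (S\(S\NP))/S
    [3,7] S   <
      [3,5] S\NP   >
        [3,4] "in" : (S\NP)/PP
        [4,5] "heard" : PP
      [5,7] S\(S\NP)   >
        [5,6] "park" : (S\(S\NP))/S
        [6,7] "quickly" : S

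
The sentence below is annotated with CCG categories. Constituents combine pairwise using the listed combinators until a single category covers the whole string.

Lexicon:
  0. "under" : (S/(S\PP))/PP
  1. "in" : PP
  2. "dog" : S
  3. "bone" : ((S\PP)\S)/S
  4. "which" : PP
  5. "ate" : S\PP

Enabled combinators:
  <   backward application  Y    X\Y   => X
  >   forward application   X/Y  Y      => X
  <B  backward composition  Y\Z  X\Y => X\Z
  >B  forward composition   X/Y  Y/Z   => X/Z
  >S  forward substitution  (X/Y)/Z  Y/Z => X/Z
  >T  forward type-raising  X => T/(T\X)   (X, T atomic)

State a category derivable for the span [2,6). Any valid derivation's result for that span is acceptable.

[0,6] S   >
  [0,2] S/(S\PP)   >
    [0,1] "under" : (S/(S\PP))/PP
    [1,2] "in" : PP
  [2,6] S\PP   <
    [2,3] "dog" : S
    [3,6] (S\PP)\S   >
      [3,4] "bone" : ((S\PP)\S)/S
      [4,6] S   <
        [4,5] "which" : PP
        [5,6] "ate" : S\PP

S\PP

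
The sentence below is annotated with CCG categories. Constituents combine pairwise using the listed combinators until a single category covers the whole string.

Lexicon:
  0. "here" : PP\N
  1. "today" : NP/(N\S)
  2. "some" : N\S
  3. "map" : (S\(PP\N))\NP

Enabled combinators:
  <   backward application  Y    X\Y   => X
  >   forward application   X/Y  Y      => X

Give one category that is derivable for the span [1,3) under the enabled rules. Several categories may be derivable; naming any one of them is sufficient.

[0,4] S   <
  [0,1] "here" : PP\N
  [1,4] S\(PP\N)   <
    [1,3] NP   >
      [1,2] "today" : NP/(N\S)
      [2,3] "some" : N\S
    [3,4] "map" : (S\(PP\N))\NP

NP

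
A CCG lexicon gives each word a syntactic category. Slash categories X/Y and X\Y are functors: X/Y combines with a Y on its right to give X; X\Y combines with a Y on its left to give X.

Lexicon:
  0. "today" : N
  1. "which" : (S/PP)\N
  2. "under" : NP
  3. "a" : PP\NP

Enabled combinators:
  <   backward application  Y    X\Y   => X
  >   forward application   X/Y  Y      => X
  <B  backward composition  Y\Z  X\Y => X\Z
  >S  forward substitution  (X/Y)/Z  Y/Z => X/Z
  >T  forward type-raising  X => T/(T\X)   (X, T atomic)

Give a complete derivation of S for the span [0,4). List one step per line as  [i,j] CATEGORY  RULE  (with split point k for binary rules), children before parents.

[0,4] S   >
  [0,2] S/PP   <
    [0,1] "today" : N
    [1,2] "which" : (S/PP)\N
  [2,4] PP   <
    [2,3] "under" : NP
    [3,4] "a" : PP\NP

[0,1] N  lex  "today"
[1,2] (S/PP)\N  lex  "which"
[0,2] S/PP  <  k=1
[2,3] NP  lex  "under"
[3,4] PP\NP  lex  "a"
[2,4] PP  <  k=3
[0,4] S  >  k=2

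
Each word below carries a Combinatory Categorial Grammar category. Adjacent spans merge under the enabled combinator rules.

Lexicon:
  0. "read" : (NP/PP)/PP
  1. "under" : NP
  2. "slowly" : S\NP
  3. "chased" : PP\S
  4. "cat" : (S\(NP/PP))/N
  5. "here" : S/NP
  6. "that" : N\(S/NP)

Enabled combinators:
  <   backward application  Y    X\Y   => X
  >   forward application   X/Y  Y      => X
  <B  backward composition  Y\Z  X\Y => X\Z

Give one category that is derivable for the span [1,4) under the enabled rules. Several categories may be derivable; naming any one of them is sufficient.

[0,7] S   <
  [0,4] NP/PP   >
    [0,1] "read" : (NP/PP)/PP
    [1,4] PP   <
      [1,3] S   <
        [1,2] "under" : NP
        [2,3] "slowly" : S\NP
      [3,4] "chased" : PP\S
  [4,7] S\(NP/PP)   >
    [4,5] "cat" : (S\(NP/PP))/N
    [5,7] N   <
      [5,6] "here" : S/NP
      [6,7] "that" : N\(S/NP)

PP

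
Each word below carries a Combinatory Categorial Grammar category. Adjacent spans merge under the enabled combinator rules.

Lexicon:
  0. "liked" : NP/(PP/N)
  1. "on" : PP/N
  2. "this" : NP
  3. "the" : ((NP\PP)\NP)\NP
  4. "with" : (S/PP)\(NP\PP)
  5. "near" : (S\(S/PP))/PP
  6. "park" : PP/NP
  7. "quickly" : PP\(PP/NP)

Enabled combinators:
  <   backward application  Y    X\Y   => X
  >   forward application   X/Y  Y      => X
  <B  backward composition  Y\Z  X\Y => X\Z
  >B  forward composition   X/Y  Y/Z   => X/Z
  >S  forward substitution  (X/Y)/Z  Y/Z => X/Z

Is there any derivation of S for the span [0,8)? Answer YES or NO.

[0,8] S   <
  [0,5] S/PP   <
    [0,4] NP\PP   <
      [0,2] NP   >
        [0,1] "liked" : NP/(PP/N)
        [1,2] "on" : PP/N
      [2,4] (NP\PP)\NP   <
        [2,3] "this" : NP
        [3,4] "the" : ((NP\PP)\NP)\NP
    [4,5] "with" : (S/PP)\(NP\PP)
  [5,8] S\(S/PP)   >
    [5,6] "near" : (S\(S/PP))/PP
    [6,8] PP   <
      [6,7] "park" : PP/NP
      [7,8] "quickly" : PP\(PP/NP)

YES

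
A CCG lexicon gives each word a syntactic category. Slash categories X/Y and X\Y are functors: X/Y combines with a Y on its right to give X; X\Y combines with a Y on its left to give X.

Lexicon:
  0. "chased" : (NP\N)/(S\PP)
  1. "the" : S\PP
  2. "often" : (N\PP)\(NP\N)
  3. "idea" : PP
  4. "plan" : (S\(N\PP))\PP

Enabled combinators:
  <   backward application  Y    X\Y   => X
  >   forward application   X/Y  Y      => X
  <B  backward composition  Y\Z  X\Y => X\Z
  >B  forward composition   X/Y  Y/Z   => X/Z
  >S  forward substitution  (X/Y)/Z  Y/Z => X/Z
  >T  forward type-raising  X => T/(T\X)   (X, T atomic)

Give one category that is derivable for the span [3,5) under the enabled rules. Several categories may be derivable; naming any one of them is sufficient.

S\(N\PP)

[0,5] S   <
  [0,3] N\PP   <
    [0,2] NP\N   >
      [0,1] "chased" : (NP\N)/(S\PP)
      [1,2] "the" : S\PP
    [2,3] "often" : (N\PP)\(NP\N)
  [3,5] S\(N\PP)   <
    [3,4] "idea" : PP
    [4,5] "plan" : (S\(N\PP))\PP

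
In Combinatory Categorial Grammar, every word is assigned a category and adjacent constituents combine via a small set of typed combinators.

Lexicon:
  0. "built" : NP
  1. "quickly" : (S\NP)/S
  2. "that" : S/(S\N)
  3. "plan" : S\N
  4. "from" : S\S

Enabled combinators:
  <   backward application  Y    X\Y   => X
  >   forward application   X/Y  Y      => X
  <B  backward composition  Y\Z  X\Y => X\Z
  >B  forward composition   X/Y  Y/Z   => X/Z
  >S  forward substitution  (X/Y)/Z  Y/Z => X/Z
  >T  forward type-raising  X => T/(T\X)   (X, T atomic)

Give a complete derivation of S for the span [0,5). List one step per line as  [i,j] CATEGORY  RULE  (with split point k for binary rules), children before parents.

[0,1] NP  lex  "built"
[1,2] (S\NP)/S  lex  "quickly"
[2,3] S/(S\N)  lex  "that"
[3,4] S\N  lex  "plan"
[2,4] S  >  k=3
[1,4] S\NP  >  k=2
[4,5] S\S  lex  "from"
[1,5] S\NP  <B  k=4
[0,5] S  <  k=1

[0,5] S   <
  [0,1] "built" : NP
  [1,5] S\NP   <B
    [1,4] S\NP   >
      [1,2] "quickly" : (S\NP)/S
      [2,4] S   >
        [2,3] "that" : S/(S\N)
        [3,4] "plan" : S\N
    [4,5] "from" : S\S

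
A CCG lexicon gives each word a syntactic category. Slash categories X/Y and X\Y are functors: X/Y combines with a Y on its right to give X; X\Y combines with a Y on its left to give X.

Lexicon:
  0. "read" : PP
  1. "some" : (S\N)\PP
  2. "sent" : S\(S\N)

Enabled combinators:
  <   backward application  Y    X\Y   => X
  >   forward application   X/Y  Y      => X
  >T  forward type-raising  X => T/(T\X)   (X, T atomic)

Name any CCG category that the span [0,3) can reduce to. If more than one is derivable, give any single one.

S

[0,3] S   <
  [0,2] S\N   <
    [0,1] "read" : PP
    [1,2] "some" : (S\N)\PP
  [2,3] "sent" : S\(S\N)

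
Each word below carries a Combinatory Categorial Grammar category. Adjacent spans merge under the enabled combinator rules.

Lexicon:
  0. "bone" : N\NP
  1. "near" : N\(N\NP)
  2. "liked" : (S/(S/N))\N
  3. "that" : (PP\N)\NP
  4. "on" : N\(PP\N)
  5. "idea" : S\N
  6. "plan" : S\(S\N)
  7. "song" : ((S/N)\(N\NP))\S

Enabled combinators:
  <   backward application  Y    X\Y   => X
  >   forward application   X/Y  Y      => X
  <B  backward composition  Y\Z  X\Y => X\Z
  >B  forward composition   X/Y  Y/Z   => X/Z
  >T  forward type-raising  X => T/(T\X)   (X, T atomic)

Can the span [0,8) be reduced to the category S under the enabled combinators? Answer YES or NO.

YES

[0,8] S   >
  [0,3] S/(S/N)   <
    [0,2] N   <
      [0,1] "bone" : N\NP
      [1,2] "near" : N\(N\NP)
    [2,3] "liked" : (S/(S/N))\N
  [3,8] S/N   <
    [3,5] N\NP   <B
      [3,4] "that" : (PP\N)\NP
      [4,5] "on" : N\(PP\N)
    [5,8] (S/N)\(N\NP)   <
      [5,7] S   <
        [5,6] "idea" : S\N
        [6,7] "plan" : S\(S\N)
      [7,8] "song" : ((S/N)\(N\NP))\S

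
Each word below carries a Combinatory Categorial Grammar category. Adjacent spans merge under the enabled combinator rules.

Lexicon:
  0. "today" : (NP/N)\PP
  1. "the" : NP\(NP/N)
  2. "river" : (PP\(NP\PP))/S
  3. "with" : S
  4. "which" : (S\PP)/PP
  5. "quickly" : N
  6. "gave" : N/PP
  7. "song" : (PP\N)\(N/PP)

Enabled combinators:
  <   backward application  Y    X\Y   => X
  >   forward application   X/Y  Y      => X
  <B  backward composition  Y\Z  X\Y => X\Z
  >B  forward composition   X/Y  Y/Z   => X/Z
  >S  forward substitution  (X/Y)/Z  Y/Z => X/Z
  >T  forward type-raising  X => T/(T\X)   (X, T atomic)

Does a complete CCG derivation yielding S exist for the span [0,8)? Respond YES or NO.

[0,8] S   <
  [0,4] PP   <
    [0,2] NP\PP   <B
      [0,1] "today" : (NP/N)\PP
      [1,2] "the" : NP\(NP/N)
    [2,4] PP\(NP\PP)   >
      [2,3] "river" : (PP\(NP\PP))/S
      [3,4] "with" : S
  [4,8] S\PP   >
    [4,5] "which" : (S\PP)/PP
    [5,8] PP   <
      [5,6] "quickly" : N
      [6,8] PP\N   <
        [6,7] "gave" : N/PP
        [7,8] "song" : (PP\N)\(N/PP)

YES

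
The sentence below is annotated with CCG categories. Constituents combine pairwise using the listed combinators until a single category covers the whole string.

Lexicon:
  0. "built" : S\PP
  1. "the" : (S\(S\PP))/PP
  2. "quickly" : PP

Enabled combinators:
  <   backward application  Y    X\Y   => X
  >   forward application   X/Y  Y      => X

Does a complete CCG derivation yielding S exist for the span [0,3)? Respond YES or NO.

YES

[0,3] S   <
  [0,1] "built" : S\PP
  [1,3] S\(S\PP)   >
    [1,2] "the" : (S\(S\PP))/PP
    [2,3] "quickly" : PP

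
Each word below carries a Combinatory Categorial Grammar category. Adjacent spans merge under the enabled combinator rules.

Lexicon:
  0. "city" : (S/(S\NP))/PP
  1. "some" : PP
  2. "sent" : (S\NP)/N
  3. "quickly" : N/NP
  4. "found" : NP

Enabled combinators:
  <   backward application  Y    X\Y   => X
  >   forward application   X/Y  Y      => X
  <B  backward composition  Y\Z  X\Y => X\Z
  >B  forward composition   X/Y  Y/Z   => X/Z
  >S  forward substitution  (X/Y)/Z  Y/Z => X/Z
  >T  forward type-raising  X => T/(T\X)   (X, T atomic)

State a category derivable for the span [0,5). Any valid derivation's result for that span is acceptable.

[0,5] S   >
  [0,2] S/(S\NP)   >
    [0,1] "city" : (S/(S\NP))/PP
    [1,2] "some" : PP
  [2,5] S\NP   >
    [2,3] "sent" : (S\NP)/N
    [3,5] N   >
      [3,4] "quickly" : N/NP
      [4,5] "found" : NP

S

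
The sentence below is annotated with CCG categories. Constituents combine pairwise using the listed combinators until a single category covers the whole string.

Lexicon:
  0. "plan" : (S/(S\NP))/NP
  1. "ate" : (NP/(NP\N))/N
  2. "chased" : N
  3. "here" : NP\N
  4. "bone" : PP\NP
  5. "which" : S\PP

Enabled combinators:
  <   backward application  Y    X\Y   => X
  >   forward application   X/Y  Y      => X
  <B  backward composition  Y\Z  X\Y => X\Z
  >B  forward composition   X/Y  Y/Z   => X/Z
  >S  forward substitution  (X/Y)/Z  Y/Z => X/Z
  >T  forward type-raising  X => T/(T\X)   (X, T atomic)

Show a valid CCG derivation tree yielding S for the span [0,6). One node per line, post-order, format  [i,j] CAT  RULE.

[0,6] S   >
  [0,4] S/(S\NP)   >
    [0,1] "plan" : (S/(S\NP))/NP
    [1,4] NP   >
      [1,3] NP/(NP\N)   >
        [1,2] "ate" : (NP/(NP\N))/N
        [2,3] "chased" : N
      [3,4] "here" : NP\N
  [4,6] S\NP   <B
    [4,5] "bone" : PP\NP
    [5,6] "which" : S\PP

[0,1] (S/(S\NP))/NP  lex  "plan"
[1,2] (NP/(NP\N))/N  lex  "ate"
[2,3] N  lex  "chased"
[1,3] NP/(NP\N)  >  k=2
[3,4] NP\N  lex  "here"
[1,4] NP  >  k=3
[0,4] S/(S\NP)  >  k=1
[4,5] PP\NP  lex  "bone"
[5,6] S\PP  lex  "which"
[4,6] S\NP  <B  k=5
[0,6] S  >  k=4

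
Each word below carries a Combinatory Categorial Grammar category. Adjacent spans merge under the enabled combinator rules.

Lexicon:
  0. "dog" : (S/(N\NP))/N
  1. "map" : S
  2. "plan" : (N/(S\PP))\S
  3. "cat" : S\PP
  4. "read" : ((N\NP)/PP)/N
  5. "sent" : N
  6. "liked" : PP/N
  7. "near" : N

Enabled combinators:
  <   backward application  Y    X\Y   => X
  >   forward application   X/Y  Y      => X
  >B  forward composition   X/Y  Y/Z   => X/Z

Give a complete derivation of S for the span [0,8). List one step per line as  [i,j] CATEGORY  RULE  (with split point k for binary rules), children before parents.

[0,1] (S/(N\NP))/N  lex  "dog"
[1,2] S  lex  "map"
[2,3] (N/(S\PP))\S  lex  "plan"
[1,3] N/(S\PP)  <  k=2
[3,4] S\PP  lex  "cat"
[1,4] N  >  k=3
[0,4] S/(N\NP)  >  k=1
[4,5] ((N\NP)/PP)/N  lex  "read"
[5,6] N  lex  "sent"
[4,6] (N\NP)/PP  >  k=5
[6,7] PP/N  lex  "liked"
[7,8] N  lex  "near"
[6,8] PP  >  k=7
[4,8] N\NP  >  k=6
[0,8] S  >  k=4

[0,8] S   >
  [0,4] S/(N\NP)   >
    [0,1] "dog" : (S/(N\NP))/N
    [1,4] N   >
      [1,3] N/(S\PP)   <
        [1,2] "map" : S
        [2,3] "plan" : (N/(S\PP))\S
      [3,4] "cat" : S\PP
  [4,8] N\NP   >
    [4,6] (N\NP)/PP   >
      [4,5] "read" : ((N\NP)/PP)/N
      [5,6] "sent" : N
    [6,8] PP   >
      [6,7] "liked" : PP/N
      [7,8] "near" : N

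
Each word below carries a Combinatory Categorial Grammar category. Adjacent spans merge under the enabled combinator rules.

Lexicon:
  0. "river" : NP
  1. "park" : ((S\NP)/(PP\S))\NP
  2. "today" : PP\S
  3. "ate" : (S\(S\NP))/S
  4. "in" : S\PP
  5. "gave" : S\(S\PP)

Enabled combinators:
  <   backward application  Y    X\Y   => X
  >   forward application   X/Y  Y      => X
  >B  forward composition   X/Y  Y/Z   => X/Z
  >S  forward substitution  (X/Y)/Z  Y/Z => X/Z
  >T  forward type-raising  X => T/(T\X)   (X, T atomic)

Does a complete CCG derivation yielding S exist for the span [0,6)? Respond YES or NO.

YES

[0,6] S   <
  [0,3] S\NP   >
    [0,2] (S\NP)/(PP\S)   <
      [0,1] "river" : NP
      [1,2] "park" : ((S\NP)/(PP\S))\NP
    [2,3] "today" : PP\S
  [3,6] S\(S\NP)   >
    [3,4] "ate" : (S\(S\NP))/S
    [4,6] S   <
      [4,5] "in" : S\PP
      [5,6] "gave" : S\(S\PP)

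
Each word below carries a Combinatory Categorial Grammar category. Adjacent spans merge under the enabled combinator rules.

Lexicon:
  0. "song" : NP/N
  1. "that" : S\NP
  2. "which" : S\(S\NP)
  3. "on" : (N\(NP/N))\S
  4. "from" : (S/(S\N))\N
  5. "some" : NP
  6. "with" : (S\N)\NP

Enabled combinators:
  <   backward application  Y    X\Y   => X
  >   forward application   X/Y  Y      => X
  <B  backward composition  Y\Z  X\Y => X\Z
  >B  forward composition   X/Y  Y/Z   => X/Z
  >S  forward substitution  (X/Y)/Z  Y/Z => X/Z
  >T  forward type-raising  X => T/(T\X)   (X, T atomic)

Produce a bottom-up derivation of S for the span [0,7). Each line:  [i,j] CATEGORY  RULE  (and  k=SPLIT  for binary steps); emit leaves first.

[0,7] S   >
  [0,5] S/(S\N)   <
    [0,4] N   <
      [0,1] "song" : NP/N
      [1,4] N\(NP/N)   <
        [1,3] S   <
          [1,2] "that" : S\NP
          [2,3] "which" : S\(S\NP)
        [3,4] "on" : (N\(NP/N))\S
    [4,5] "from" : (S/(S\N))\N
  [5,7] S\N   <
    [5,6] "some" : NP
    [6,7] "with" : (S\N)\NP

[0,1] NP/N  lex  "song"
[1,2] S\NP  lex  "that"
[2,3] S\(S\NP)  lex  "which"
[1,3] S  <  k=2
[3,4] (N\(NP/N))\S  lex  "on"
[1,4] N\(NP/N)  <  k=3
[0,4] N  <  k=1
[4,5] (S/(S\N))\N  lex  "from"
[0,5] S/(S\N)  <  k=4
[5,6] NP  lex  "some"
[6,7] (S\N)\NP  lex  "with"
[5,7] S\N  <  k=6
[0,7] S  >  k=5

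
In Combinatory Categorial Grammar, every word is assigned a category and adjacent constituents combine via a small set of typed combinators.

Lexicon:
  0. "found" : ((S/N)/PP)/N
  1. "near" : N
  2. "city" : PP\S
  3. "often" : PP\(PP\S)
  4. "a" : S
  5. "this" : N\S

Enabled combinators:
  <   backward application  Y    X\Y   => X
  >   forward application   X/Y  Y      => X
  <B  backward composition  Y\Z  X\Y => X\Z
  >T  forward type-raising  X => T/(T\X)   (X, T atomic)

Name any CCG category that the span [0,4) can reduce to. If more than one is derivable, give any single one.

[0,6] S   >
  [0,4] S/N   >
    [0,2] (S/N)/PP   >
      [0,1] "found" : ((S/N)/PP)/N
      [1,2] "near" : N
    [2,4] PP   <
      [2,3] "city" : PP\S
      [3,4] "often" : PP\(PP\S)
  [4,6] N   <
    [4,5] "a" : S
    [5,6] "this" : N\S

S/N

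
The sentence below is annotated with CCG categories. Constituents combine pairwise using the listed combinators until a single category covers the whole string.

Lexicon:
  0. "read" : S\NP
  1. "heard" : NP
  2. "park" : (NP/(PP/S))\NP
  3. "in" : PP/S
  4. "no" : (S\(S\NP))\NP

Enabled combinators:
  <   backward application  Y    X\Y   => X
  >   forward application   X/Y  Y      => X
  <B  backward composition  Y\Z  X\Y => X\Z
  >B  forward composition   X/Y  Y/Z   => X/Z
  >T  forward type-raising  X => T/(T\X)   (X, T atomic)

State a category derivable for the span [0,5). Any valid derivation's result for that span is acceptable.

[0,5] S   <
  [0,1] "read" : S\NP
  [1,5] S\(S\NP)   <
    [1,4] NP   >
      [1,3] NP/(PP/S)   <
        [1,2] "heard" : NP
        [2,3] "park" : (NP/(PP/S))\NP
      [3,4] "in" : PP/S
    [4,5] "no" : (S\(S\NP))\NP

S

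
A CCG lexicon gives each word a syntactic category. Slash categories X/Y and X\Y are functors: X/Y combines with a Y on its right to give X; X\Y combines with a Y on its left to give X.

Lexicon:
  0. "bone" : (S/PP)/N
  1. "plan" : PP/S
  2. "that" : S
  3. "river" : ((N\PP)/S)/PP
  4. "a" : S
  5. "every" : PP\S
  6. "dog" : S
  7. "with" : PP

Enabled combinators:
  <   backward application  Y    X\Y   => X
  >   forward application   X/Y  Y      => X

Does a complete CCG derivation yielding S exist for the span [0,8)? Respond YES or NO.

YES

[0,8] S   >
  [0,7] S/PP   >
    [0,1] "bone" : (S/PP)/N
    [1,7] N   <
      [1,3] PP   >
        [1,2] "plan" : PP/S
        [2,3] "that" : S
      [3,7] N\PP   >
        [3,6] (N\PP)/S   >
          [3,4] "river" : ((N\PP)/S)/PP
          [4,6] PP   <
            [4,5] "a" : S
            [5,6] "every" : PP\S
        [6,7] "dog" : S
  [7,8] "with" : PP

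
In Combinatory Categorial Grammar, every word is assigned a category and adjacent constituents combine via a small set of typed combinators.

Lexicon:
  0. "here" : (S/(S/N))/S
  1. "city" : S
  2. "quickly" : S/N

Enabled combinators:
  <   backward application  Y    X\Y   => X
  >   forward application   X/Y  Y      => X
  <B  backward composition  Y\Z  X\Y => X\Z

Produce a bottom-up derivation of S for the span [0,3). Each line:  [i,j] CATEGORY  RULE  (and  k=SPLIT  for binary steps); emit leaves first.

[0,1] (S/(S/N))/S  lex  "here"
[1,2] S  lex  "city"
[0,2] S/(S/N)  >  k=1
[2,3] S/N  lex  "quickly"
[0,3] S  >  k=2

[0,3] S   >
  [0,2] S/(S/N)   >
    [0,1] "here" : (S/(S/N))/S
    [1,2] "city" : S
  [2,3] "quickly" : S/N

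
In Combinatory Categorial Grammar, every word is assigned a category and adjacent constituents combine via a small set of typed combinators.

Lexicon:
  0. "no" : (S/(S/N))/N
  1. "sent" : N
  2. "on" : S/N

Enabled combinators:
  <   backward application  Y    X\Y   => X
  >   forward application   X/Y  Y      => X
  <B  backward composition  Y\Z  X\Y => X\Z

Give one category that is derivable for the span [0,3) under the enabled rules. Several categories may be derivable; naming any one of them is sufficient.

[0,3] S   >
  [0,2] S/(S/N)   >
    [0,1] "no" : (S/(S/N))/N
    [1,2] "sent" : N
  [2,3] "on" : S/N

S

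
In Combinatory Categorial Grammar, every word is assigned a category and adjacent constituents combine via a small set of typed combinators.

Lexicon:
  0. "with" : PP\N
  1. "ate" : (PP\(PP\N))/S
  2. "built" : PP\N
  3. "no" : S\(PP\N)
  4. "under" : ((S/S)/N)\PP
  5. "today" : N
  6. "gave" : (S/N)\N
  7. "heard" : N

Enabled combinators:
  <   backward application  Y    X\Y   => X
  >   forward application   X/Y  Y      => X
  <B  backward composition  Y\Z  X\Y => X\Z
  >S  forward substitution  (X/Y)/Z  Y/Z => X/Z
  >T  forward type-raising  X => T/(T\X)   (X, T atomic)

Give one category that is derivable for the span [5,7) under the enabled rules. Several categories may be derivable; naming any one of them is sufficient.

[0,8] S   >
  [0,7] S/N   >S
    [0,5] (S/S)/N   <
      [0,4] PP   <
        [0,1] "with" : PP\N
        [1,4] PP\(PP\N)   >
          [1,2] "ate" : (PP\(PP\N))/S
          [2,4] S   <
            [2,3] "built" : PP\N
            [3,4] "no" : S\(PP\N)
      [4,5] "under" : ((S/S)/N)\PP
    [5,7] S/N   <
      [5,6] "today" : N
      [6,7] "gave" : (S/N)\N
  [7,8] "heard" : N

S/N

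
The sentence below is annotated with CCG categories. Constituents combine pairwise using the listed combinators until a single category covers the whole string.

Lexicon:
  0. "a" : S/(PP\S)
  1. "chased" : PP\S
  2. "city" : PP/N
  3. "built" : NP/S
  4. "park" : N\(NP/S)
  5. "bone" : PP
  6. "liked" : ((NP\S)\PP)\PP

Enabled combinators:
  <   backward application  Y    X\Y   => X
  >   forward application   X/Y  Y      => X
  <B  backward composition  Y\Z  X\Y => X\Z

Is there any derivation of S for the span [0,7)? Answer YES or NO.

NO

S/(PP\S) PP\S PP/N NP/S N\(NP/S) PP ((NP\S)\PP)\PP
CKY chart[0,7] = {NP}; S ∉ chart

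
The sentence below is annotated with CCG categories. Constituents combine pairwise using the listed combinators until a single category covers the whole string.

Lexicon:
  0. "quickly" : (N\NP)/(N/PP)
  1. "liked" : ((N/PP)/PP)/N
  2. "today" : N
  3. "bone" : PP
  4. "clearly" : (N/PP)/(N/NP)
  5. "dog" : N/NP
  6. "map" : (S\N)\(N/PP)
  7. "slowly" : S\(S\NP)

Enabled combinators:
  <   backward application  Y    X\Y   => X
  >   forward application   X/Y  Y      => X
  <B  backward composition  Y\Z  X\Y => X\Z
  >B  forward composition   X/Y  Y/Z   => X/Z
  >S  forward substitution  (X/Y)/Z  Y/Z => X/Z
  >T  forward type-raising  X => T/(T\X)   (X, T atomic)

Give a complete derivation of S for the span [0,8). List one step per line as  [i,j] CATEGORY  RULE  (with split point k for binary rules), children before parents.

[0,1] (N\NP)/(N/PP)  lex  "quickly"
[1,2] ((N/PP)/PP)/N  lex  "liked"
[2,3] N  lex  "today"
[1,3] (N/PP)/PP  >  k=2
[3,4] PP  lex  "bone"
[1,4] N/PP  >  k=3
[0,4] N\NP  >  k=1
[4,5] (N/PP)/(N/NP)  lex  "clearly"
[5,6] N/NP  lex  "dog"
[4,6] N/PP  >  k=5
[6,7] (S\N)\(N/PP)  lex  "map"
[4,7] S\N  <  k=6
[0,7] S\NP  <B  k=4
[7,8] S\(S\NP)  lex  "slowly"
[0,8] S  <  k=7

[0,8] S   <
  [0,7] S\NP   <B
    [0,4] N\NP   >
      [0,1] "quickly" : (N\NP)/(N/PP)
      [1,4] N/PP   >
        [1,3] (N/PP)/PP   >
          [1,2] "liked" : ((N/PP)/PP)/N
          [2,3] "today" : N
        [3,4] "bone" : PP
    [4,7] S\N   <
      [4,6] N/PP   >
        [4,5] "clearly" : (N/PP)/(N/NP)
        [5,6] "dog" : N/NP
      [6,7] "map" : (S\N)\(N/PP)
  [7,8] "slowly" : S\(S\NP)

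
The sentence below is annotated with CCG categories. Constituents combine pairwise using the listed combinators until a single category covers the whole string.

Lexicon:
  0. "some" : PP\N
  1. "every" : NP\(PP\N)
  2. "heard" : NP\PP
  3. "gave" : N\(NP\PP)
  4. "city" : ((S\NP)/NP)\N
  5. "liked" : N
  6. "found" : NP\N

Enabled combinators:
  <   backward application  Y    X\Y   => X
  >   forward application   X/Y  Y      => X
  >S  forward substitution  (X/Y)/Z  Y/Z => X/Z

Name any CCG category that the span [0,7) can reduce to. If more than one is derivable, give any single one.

[0,7] S   <
  [0,2] NP   <
    [0,1] "some" : PP\N
    [1,2] "every" : NP\(PP\N)
  [2,7] S\NP   >
    [2,5] (S\NP)/NP   <
      [2,4] N   <
        [2,3] "heard" : NP\PP
        [3,4] "gave" : N\(NP\PP)
      [4,5] "city" : ((S\NP)/NP)\N
    [5,7] NP   <
      [5,6] "liked" : N
      [6,7] "found" : NP\N

S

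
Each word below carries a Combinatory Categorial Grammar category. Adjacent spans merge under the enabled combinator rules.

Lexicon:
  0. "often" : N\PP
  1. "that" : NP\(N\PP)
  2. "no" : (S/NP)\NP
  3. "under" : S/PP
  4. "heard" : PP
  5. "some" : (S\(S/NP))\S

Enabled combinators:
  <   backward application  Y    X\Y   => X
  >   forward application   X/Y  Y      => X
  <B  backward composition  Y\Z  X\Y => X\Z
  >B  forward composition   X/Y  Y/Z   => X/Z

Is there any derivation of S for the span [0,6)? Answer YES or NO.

[0,6] S   <
  [0,2] NP   <
    [0,1] "often" : N\PP
    [1,2] "that" : NP\(N\PP)
  [2,6] S\NP   <B
    [2,3] "no" : (S/NP)\NP
    [3,6] S\(S/NP)   <
      [3,5] S   >
        [3,4] "under" : S/PP
        [4,5] "heard" : PP
      [5,6] "some" : (S\(S/NP))\S

YES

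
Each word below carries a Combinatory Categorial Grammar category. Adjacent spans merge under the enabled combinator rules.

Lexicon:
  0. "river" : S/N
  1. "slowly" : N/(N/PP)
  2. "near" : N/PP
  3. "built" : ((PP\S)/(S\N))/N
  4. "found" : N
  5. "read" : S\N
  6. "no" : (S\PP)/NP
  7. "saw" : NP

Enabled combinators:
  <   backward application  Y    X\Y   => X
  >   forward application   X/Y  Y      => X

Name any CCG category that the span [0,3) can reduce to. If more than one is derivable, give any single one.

[0,8] S   <
  [0,6] PP   <
    [0,3] S   >
      [0,1] "river" : S/N
      [1,3] N   >
        [1,2] "slowly" : N/(N/PP)
        [2,3] "near" : N/PP
    [3,6] PP\S   >
      [3,5] (PP\S)/(S\N)   >
        [3,4] "built" : ((PP\S)/(S\N))/N
        [4,5] "found" : N
      [5,6] "read" : S\N
  [6,8] S\PP   >
    [6,7] "no" : (S\PP)/NP
    [7,8] "saw" : NP

S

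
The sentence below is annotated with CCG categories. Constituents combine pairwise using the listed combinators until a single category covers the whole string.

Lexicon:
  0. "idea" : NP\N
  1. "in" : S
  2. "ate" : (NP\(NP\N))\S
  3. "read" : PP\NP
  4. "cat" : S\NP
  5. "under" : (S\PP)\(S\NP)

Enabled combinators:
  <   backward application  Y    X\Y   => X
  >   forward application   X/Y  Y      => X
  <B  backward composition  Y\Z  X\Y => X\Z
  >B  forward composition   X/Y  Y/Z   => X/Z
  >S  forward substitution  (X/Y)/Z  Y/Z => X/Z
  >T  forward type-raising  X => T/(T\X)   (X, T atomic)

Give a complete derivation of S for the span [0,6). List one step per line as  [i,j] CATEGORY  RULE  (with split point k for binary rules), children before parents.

[0,6] S   <
  [0,3] NP   <
    [0,1] "idea" : NP\N
    [1,3] NP\(NP\N)   <
      [1,2] "in" : S
      [2,3] "ate" : (NP\(NP\N))\S
  [3,6] S\NP   <B
    [3,4] "read" : PP\NP
    [4,6] S\PP   <
      [4,5] "cat" : S\NP
      [5,6] "under" : (S\PP)\(S\NP)

[0,1] NP\N  lex  "idea"
[1,2] S  lex  "in"
[2,3] (NP\(NP\N))\S  lex  "ate"
[1,3] NP\(NP\N)  <  k=2
[0,3] NP  <  k=1
[3,4] PP\NP  lex  "read"
[4,5] S\NP  lex  "cat"
[5,6] (S\PP)\(S\NP)  lex  "under"
[4,6] S\PP  <  k=5
[3,6] S\NP  <B  k=4
[0,6] S  <  k=3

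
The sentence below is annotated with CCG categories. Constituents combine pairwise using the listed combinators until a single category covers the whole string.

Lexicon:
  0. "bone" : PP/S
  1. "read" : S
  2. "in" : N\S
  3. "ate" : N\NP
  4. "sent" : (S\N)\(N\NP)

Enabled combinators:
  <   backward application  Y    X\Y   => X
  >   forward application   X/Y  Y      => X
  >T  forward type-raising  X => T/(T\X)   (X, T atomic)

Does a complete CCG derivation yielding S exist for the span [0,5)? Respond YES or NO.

PP/S S N\S N\NP (S\N)\(N\NP)
CKY chart[0,5] = {N/(N\PP), NP/(NP\PP), PP, PP/(PP\PP), S/(S\PP)}; S ∉ chart

NO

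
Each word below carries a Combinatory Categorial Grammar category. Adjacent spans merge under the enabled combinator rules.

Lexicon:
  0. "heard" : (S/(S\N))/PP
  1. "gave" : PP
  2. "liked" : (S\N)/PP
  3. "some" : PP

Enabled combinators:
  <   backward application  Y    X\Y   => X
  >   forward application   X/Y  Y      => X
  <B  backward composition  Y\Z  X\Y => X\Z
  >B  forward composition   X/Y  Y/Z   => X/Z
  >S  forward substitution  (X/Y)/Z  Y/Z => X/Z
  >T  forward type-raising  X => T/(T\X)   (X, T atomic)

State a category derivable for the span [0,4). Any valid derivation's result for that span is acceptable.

S

[0,4] S   >
  [0,2] S/(S\N)   >
    [0,1] "heard" : (S/(S\N))/PP
    [1,2] "gave" : PP
  [2,4] S\N   >
    [2,3] "liked" : (S\N)/PP
    [3,4] "some" : PP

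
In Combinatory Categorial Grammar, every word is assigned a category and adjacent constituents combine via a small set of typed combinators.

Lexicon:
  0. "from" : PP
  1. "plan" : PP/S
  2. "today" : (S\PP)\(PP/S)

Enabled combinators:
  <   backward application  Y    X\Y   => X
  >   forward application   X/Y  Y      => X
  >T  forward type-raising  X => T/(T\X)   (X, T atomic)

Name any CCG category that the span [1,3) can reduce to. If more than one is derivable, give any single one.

S\PP

[0,3] S   <
  [0,1] "from" : PP
  [1,3] S\PP   <
    [1,2] "plan" : PP/S
    [2,3] "today" : (S\PP)\(PP/S)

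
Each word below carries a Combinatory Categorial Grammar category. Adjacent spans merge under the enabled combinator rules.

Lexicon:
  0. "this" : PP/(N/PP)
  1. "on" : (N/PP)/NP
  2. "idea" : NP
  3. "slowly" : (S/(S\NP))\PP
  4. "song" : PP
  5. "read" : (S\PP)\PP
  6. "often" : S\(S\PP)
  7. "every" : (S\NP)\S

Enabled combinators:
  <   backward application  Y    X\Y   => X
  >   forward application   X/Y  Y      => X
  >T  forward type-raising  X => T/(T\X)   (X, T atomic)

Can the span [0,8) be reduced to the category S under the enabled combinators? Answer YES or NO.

[0,8] S   >
  [0,4] S/(S\NP)   <
    [0,3] PP   >
      [0,1] "this" : PP/(N/PP)
      [1,3] N/PP   >
        [1,2] "on" : (N/PP)/NP
        [2,3] "idea" : NP
    [3,4] "slowly" : (S/(S\NP))\PP
  [4,8] S\NP   <
    [4,7] S   <
      [4,6] S\PP   <
        [4,5] "song" : PP
        [5,6] "read" : (S\PP)\PP
      [6,7] "often" : S\(S\PP)
    [7,8] "every" : (S\NP)\S

YES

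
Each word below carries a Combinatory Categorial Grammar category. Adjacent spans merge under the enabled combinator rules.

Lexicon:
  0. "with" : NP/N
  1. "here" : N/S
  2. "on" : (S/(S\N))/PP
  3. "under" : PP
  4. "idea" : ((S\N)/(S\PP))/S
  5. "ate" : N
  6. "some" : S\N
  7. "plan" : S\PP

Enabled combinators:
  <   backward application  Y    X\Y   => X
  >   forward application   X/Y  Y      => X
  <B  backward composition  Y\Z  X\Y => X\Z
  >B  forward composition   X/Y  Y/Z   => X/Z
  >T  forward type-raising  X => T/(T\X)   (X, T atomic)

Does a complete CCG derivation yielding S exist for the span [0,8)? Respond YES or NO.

NO

NP/N N/S (S/(S\N))/PP PP ((S\N)/(S\PP))/S N S\N S\PP
CKY chart[0,8] = {N/(N\NP), NP, NP/(NP\NP), NP/(N\N), NP/(S\S), PP/(PP\NP), S/(S\NP)}; S ∉ chart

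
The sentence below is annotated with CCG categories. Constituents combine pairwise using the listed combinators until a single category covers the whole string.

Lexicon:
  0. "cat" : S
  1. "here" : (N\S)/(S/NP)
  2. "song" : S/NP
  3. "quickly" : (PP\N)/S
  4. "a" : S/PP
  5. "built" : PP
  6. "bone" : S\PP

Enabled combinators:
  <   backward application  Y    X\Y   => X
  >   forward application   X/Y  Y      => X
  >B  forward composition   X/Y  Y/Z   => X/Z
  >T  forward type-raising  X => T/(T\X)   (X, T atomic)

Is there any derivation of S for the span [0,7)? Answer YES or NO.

YES

[0,7] S   <
  [0,6] PP   <
    [0,3] N   >
      [0,1] N/(N\S)   >T
        [0,1] "cat" : S
      [1,3] N\S   >
        [1,2] "here" : (N\S)/(S/NP)
        [2,3] "song" : S/NP
    [3,6] PP\N   >
      [3,4] "quickly" : (PP\N)/S
      [4,6] S   >
        [4,5] "a" : S/PP
        [5,6] "built" : PP
  [6,7] "bone" : S\PP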